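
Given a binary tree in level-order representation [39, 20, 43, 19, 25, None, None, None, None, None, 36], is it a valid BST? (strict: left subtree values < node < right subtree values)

Level-order array: [39, 20, 43, 19, 25, None, None, None, None, None, 36]
Validate using subtree bounds (lo, hi): at each node, require lo < value < hi,
then recurse left with hi=value and right with lo=value.
Preorder trace (stopping at first violation):
  at node 39 with bounds (-inf, +inf): OK
  at node 20 with bounds (-inf, 39): OK
  at node 19 with bounds (-inf, 20): OK
  at node 25 with bounds (20, 39): OK
  at node 36 with bounds (25, 39): OK
  at node 43 with bounds (39, +inf): OK
No violation found at any node.
Result: Valid BST


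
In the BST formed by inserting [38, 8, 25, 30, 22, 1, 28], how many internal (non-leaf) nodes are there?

Tree built from: [38, 8, 25, 30, 22, 1, 28]
Tree (level-order array): [38, 8, None, 1, 25, None, None, 22, 30, None, None, 28]
Rule: An internal node has at least one child.
Per-node child counts:
  node 38: 1 child(ren)
  node 8: 2 child(ren)
  node 1: 0 child(ren)
  node 25: 2 child(ren)
  node 22: 0 child(ren)
  node 30: 1 child(ren)
  node 28: 0 child(ren)
Matching nodes: [38, 8, 25, 30]
Count of internal (non-leaf) nodes: 4


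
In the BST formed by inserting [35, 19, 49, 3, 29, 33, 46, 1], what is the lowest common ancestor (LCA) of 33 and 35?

Tree insertion order: [35, 19, 49, 3, 29, 33, 46, 1]
Tree (level-order array): [35, 19, 49, 3, 29, 46, None, 1, None, None, 33]
In a BST, the LCA of p=33, q=35 is the first node v on the
root-to-leaf path with p <= v <= q (go left if both < v, right if both > v).
Walk from root:
  at 35: 33 <= 35 <= 35, this is the LCA
LCA = 35


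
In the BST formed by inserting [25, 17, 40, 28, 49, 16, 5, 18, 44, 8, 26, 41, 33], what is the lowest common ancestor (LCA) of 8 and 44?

Tree insertion order: [25, 17, 40, 28, 49, 16, 5, 18, 44, 8, 26, 41, 33]
Tree (level-order array): [25, 17, 40, 16, 18, 28, 49, 5, None, None, None, 26, 33, 44, None, None, 8, None, None, None, None, 41]
In a BST, the LCA of p=8, q=44 is the first node v on the
root-to-leaf path with p <= v <= q (go left if both < v, right if both > v).
Walk from root:
  at 25: 8 <= 25 <= 44, this is the LCA
LCA = 25


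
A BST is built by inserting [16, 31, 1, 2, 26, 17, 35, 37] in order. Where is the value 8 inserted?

Starting tree (level order): [16, 1, 31, None, 2, 26, 35, None, None, 17, None, None, 37]
Insertion path: 16 -> 1 -> 2
Result: insert 8 as right child of 2
Final tree (level order): [16, 1, 31, None, 2, 26, 35, None, 8, 17, None, None, 37]


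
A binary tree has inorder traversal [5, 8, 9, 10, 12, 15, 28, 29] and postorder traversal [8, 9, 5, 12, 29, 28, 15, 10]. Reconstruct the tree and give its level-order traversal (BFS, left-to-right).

Inorder:   [5, 8, 9, 10, 12, 15, 28, 29]
Postorder: [8, 9, 5, 12, 29, 28, 15, 10]
Algorithm: postorder visits root last, so walk postorder right-to-left;
each value is the root of the current inorder slice — split it at that
value, recurse on the right subtree first, then the left.
Recursive splits:
  root=10; inorder splits into left=[5, 8, 9], right=[12, 15, 28, 29]
  root=15; inorder splits into left=[12], right=[28, 29]
  root=28; inorder splits into left=[], right=[29]
  root=29; inorder splits into left=[], right=[]
  root=12; inorder splits into left=[], right=[]
  root=5; inorder splits into left=[], right=[8, 9]
  root=9; inorder splits into left=[8], right=[]
  root=8; inorder splits into left=[], right=[]
Reconstructed level-order: [10, 5, 15, 9, 12, 28, 8, 29]


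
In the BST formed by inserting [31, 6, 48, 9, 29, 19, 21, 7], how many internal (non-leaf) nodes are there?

Tree built from: [31, 6, 48, 9, 29, 19, 21, 7]
Tree (level-order array): [31, 6, 48, None, 9, None, None, 7, 29, None, None, 19, None, None, 21]
Rule: An internal node has at least one child.
Per-node child counts:
  node 31: 2 child(ren)
  node 6: 1 child(ren)
  node 9: 2 child(ren)
  node 7: 0 child(ren)
  node 29: 1 child(ren)
  node 19: 1 child(ren)
  node 21: 0 child(ren)
  node 48: 0 child(ren)
Matching nodes: [31, 6, 9, 29, 19]
Count of internal (non-leaf) nodes: 5


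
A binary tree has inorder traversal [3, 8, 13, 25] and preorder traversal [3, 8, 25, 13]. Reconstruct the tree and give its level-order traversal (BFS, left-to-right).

Inorder:  [3, 8, 13, 25]
Preorder: [3, 8, 25, 13]
Algorithm: preorder visits root first, so consume preorder in order;
for each root, split the current inorder slice at that value into
left-subtree inorder and right-subtree inorder, then recurse.
Recursive splits:
  root=3; inorder splits into left=[], right=[8, 13, 25]
  root=8; inorder splits into left=[], right=[13, 25]
  root=25; inorder splits into left=[13], right=[]
  root=13; inorder splits into left=[], right=[]
Reconstructed level-order: [3, 8, 25, 13]


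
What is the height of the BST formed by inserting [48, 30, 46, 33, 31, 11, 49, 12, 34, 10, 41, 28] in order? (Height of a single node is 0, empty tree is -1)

Insertion order: [48, 30, 46, 33, 31, 11, 49, 12, 34, 10, 41, 28]
Tree (level-order array): [48, 30, 49, 11, 46, None, None, 10, 12, 33, None, None, None, None, 28, 31, 34, None, None, None, None, None, 41]
Compute height bottom-up (empty subtree = -1):
  height(10) = 1 + max(-1, -1) = 0
  height(28) = 1 + max(-1, -1) = 0
  height(12) = 1 + max(-1, 0) = 1
  height(11) = 1 + max(0, 1) = 2
  height(31) = 1 + max(-1, -1) = 0
  height(41) = 1 + max(-1, -1) = 0
  height(34) = 1 + max(-1, 0) = 1
  height(33) = 1 + max(0, 1) = 2
  height(46) = 1 + max(2, -1) = 3
  height(30) = 1 + max(2, 3) = 4
  height(49) = 1 + max(-1, -1) = 0
  height(48) = 1 + max(4, 0) = 5
Height = 5


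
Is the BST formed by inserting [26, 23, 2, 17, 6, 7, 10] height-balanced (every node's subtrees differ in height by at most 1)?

Tree (level-order array): [26, 23, None, 2, None, None, 17, 6, None, None, 7, None, 10]
Definition: a tree is height-balanced if, at every node, |h(left) - h(right)| <= 1 (empty subtree has height -1).
Bottom-up per-node check:
  node 10: h_left=-1, h_right=-1, diff=0 [OK], height=0
  node 7: h_left=-1, h_right=0, diff=1 [OK], height=1
  node 6: h_left=-1, h_right=1, diff=2 [FAIL (|-1-1|=2 > 1)], height=2
  node 17: h_left=2, h_right=-1, diff=3 [FAIL (|2--1|=3 > 1)], height=3
  node 2: h_left=-1, h_right=3, diff=4 [FAIL (|-1-3|=4 > 1)], height=4
  node 23: h_left=4, h_right=-1, diff=5 [FAIL (|4--1|=5 > 1)], height=5
  node 26: h_left=5, h_right=-1, diff=6 [FAIL (|5--1|=6 > 1)], height=6
Node 6 violates the condition: |-1 - 1| = 2 > 1.
Result: Not balanced


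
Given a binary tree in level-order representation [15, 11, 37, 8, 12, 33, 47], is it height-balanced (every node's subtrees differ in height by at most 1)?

Tree (level-order array): [15, 11, 37, 8, 12, 33, 47]
Definition: a tree is height-balanced if, at every node, |h(left) - h(right)| <= 1 (empty subtree has height -1).
Bottom-up per-node check:
  node 8: h_left=-1, h_right=-1, diff=0 [OK], height=0
  node 12: h_left=-1, h_right=-1, diff=0 [OK], height=0
  node 11: h_left=0, h_right=0, diff=0 [OK], height=1
  node 33: h_left=-1, h_right=-1, diff=0 [OK], height=0
  node 47: h_left=-1, h_right=-1, diff=0 [OK], height=0
  node 37: h_left=0, h_right=0, diff=0 [OK], height=1
  node 15: h_left=1, h_right=1, diff=0 [OK], height=2
All nodes satisfy the balance condition.
Result: Balanced


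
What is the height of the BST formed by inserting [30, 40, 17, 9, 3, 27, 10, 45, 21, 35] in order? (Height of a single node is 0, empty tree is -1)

Insertion order: [30, 40, 17, 9, 3, 27, 10, 45, 21, 35]
Tree (level-order array): [30, 17, 40, 9, 27, 35, 45, 3, 10, 21]
Compute height bottom-up (empty subtree = -1):
  height(3) = 1 + max(-1, -1) = 0
  height(10) = 1 + max(-1, -1) = 0
  height(9) = 1 + max(0, 0) = 1
  height(21) = 1 + max(-1, -1) = 0
  height(27) = 1 + max(0, -1) = 1
  height(17) = 1 + max(1, 1) = 2
  height(35) = 1 + max(-1, -1) = 0
  height(45) = 1 + max(-1, -1) = 0
  height(40) = 1 + max(0, 0) = 1
  height(30) = 1 + max(2, 1) = 3
Height = 3


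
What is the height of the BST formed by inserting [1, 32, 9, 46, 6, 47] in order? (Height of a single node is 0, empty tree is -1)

Insertion order: [1, 32, 9, 46, 6, 47]
Tree (level-order array): [1, None, 32, 9, 46, 6, None, None, 47]
Compute height bottom-up (empty subtree = -1):
  height(6) = 1 + max(-1, -1) = 0
  height(9) = 1 + max(0, -1) = 1
  height(47) = 1 + max(-1, -1) = 0
  height(46) = 1 + max(-1, 0) = 1
  height(32) = 1 + max(1, 1) = 2
  height(1) = 1 + max(-1, 2) = 3
Height = 3


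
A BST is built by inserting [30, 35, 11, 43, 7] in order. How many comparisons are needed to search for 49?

Search path for 49: 30 -> 35 -> 43
Found: False
Comparisons: 3


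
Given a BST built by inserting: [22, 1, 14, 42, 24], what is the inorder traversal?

Tree insertion order: [22, 1, 14, 42, 24]
Tree (level-order array): [22, 1, 42, None, 14, 24]
Inorder traversal: [1, 14, 22, 24, 42]


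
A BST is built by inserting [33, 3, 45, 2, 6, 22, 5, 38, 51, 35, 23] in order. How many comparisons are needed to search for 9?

Search path for 9: 33 -> 3 -> 6 -> 22
Found: False
Comparisons: 4


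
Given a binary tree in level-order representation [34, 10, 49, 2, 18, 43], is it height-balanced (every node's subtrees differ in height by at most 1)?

Tree (level-order array): [34, 10, 49, 2, 18, 43]
Definition: a tree is height-balanced if, at every node, |h(left) - h(right)| <= 1 (empty subtree has height -1).
Bottom-up per-node check:
  node 2: h_left=-1, h_right=-1, diff=0 [OK], height=0
  node 18: h_left=-1, h_right=-1, diff=0 [OK], height=0
  node 10: h_left=0, h_right=0, diff=0 [OK], height=1
  node 43: h_left=-1, h_right=-1, diff=0 [OK], height=0
  node 49: h_left=0, h_right=-1, diff=1 [OK], height=1
  node 34: h_left=1, h_right=1, diff=0 [OK], height=2
All nodes satisfy the balance condition.
Result: Balanced


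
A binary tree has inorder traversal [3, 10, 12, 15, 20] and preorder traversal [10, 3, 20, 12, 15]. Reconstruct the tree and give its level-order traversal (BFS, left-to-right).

Inorder:  [3, 10, 12, 15, 20]
Preorder: [10, 3, 20, 12, 15]
Algorithm: preorder visits root first, so consume preorder in order;
for each root, split the current inorder slice at that value into
left-subtree inorder and right-subtree inorder, then recurse.
Recursive splits:
  root=10; inorder splits into left=[3], right=[12, 15, 20]
  root=3; inorder splits into left=[], right=[]
  root=20; inorder splits into left=[12, 15], right=[]
  root=12; inorder splits into left=[], right=[15]
  root=15; inorder splits into left=[], right=[]
Reconstructed level-order: [10, 3, 20, 12, 15]


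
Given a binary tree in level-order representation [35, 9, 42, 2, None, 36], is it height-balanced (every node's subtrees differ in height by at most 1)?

Tree (level-order array): [35, 9, 42, 2, None, 36]
Definition: a tree is height-balanced if, at every node, |h(left) - h(right)| <= 1 (empty subtree has height -1).
Bottom-up per-node check:
  node 2: h_left=-1, h_right=-1, diff=0 [OK], height=0
  node 9: h_left=0, h_right=-1, diff=1 [OK], height=1
  node 36: h_left=-1, h_right=-1, diff=0 [OK], height=0
  node 42: h_left=0, h_right=-1, diff=1 [OK], height=1
  node 35: h_left=1, h_right=1, diff=0 [OK], height=2
All nodes satisfy the balance condition.
Result: Balanced


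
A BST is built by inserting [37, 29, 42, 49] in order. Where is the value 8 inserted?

Starting tree (level order): [37, 29, 42, None, None, None, 49]
Insertion path: 37 -> 29
Result: insert 8 as left child of 29
Final tree (level order): [37, 29, 42, 8, None, None, 49]


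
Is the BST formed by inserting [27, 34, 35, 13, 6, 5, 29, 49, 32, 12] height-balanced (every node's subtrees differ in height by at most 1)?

Tree (level-order array): [27, 13, 34, 6, None, 29, 35, 5, 12, None, 32, None, 49]
Definition: a tree is height-balanced if, at every node, |h(left) - h(right)| <= 1 (empty subtree has height -1).
Bottom-up per-node check:
  node 5: h_left=-1, h_right=-1, diff=0 [OK], height=0
  node 12: h_left=-1, h_right=-1, diff=0 [OK], height=0
  node 6: h_left=0, h_right=0, diff=0 [OK], height=1
  node 13: h_left=1, h_right=-1, diff=2 [FAIL (|1--1|=2 > 1)], height=2
  node 32: h_left=-1, h_right=-1, diff=0 [OK], height=0
  node 29: h_left=-1, h_right=0, diff=1 [OK], height=1
  node 49: h_left=-1, h_right=-1, diff=0 [OK], height=0
  node 35: h_left=-1, h_right=0, diff=1 [OK], height=1
  node 34: h_left=1, h_right=1, diff=0 [OK], height=2
  node 27: h_left=2, h_right=2, diff=0 [OK], height=3
Node 13 violates the condition: |1 - -1| = 2 > 1.
Result: Not balanced


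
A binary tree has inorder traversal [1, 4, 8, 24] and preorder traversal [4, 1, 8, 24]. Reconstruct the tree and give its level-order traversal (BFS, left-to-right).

Inorder:  [1, 4, 8, 24]
Preorder: [4, 1, 8, 24]
Algorithm: preorder visits root first, so consume preorder in order;
for each root, split the current inorder slice at that value into
left-subtree inorder and right-subtree inorder, then recurse.
Recursive splits:
  root=4; inorder splits into left=[1], right=[8, 24]
  root=1; inorder splits into left=[], right=[]
  root=8; inorder splits into left=[], right=[24]
  root=24; inorder splits into left=[], right=[]
Reconstructed level-order: [4, 1, 8, 24]


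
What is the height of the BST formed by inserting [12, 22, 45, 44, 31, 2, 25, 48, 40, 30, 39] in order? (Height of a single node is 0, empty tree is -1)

Insertion order: [12, 22, 45, 44, 31, 2, 25, 48, 40, 30, 39]
Tree (level-order array): [12, 2, 22, None, None, None, 45, 44, 48, 31, None, None, None, 25, 40, None, 30, 39]
Compute height bottom-up (empty subtree = -1):
  height(2) = 1 + max(-1, -1) = 0
  height(30) = 1 + max(-1, -1) = 0
  height(25) = 1 + max(-1, 0) = 1
  height(39) = 1 + max(-1, -1) = 0
  height(40) = 1 + max(0, -1) = 1
  height(31) = 1 + max(1, 1) = 2
  height(44) = 1 + max(2, -1) = 3
  height(48) = 1 + max(-1, -1) = 0
  height(45) = 1 + max(3, 0) = 4
  height(22) = 1 + max(-1, 4) = 5
  height(12) = 1 + max(0, 5) = 6
Height = 6


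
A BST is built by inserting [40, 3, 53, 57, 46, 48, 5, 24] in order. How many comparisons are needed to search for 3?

Search path for 3: 40 -> 3
Found: True
Comparisons: 2


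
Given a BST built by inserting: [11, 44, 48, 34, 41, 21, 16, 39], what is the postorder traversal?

Tree insertion order: [11, 44, 48, 34, 41, 21, 16, 39]
Tree (level-order array): [11, None, 44, 34, 48, 21, 41, None, None, 16, None, 39]
Postorder traversal: [16, 21, 39, 41, 34, 48, 44, 11]


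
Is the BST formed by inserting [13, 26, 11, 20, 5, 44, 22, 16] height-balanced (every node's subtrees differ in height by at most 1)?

Tree (level-order array): [13, 11, 26, 5, None, 20, 44, None, None, 16, 22]
Definition: a tree is height-balanced if, at every node, |h(left) - h(right)| <= 1 (empty subtree has height -1).
Bottom-up per-node check:
  node 5: h_left=-1, h_right=-1, diff=0 [OK], height=0
  node 11: h_left=0, h_right=-1, diff=1 [OK], height=1
  node 16: h_left=-1, h_right=-1, diff=0 [OK], height=0
  node 22: h_left=-1, h_right=-1, diff=0 [OK], height=0
  node 20: h_left=0, h_right=0, diff=0 [OK], height=1
  node 44: h_left=-1, h_right=-1, diff=0 [OK], height=0
  node 26: h_left=1, h_right=0, diff=1 [OK], height=2
  node 13: h_left=1, h_right=2, diff=1 [OK], height=3
All nodes satisfy the balance condition.
Result: Balanced


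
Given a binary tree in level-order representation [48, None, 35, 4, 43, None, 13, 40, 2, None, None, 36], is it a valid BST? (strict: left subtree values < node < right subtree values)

Level-order array: [48, None, 35, 4, 43, None, 13, 40, 2, None, None, 36]
Validate using subtree bounds (lo, hi): at each node, require lo < value < hi,
then recurse left with hi=value and right with lo=value.
Preorder trace (stopping at first violation):
  at node 48 with bounds (-inf, +inf): OK
  at node 35 with bounds (48, +inf): VIOLATION
Node 35 violates its bound: not (48 < 35 < +inf).
Result: Not a valid BST


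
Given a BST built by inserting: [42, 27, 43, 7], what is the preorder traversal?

Tree insertion order: [42, 27, 43, 7]
Tree (level-order array): [42, 27, 43, 7]
Preorder traversal: [42, 27, 7, 43]


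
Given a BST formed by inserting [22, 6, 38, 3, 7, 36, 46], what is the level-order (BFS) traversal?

Tree insertion order: [22, 6, 38, 3, 7, 36, 46]
Tree (level-order array): [22, 6, 38, 3, 7, 36, 46]
BFS from the root, enqueuing left then right child of each popped node:
  queue [22] -> pop 22, enqueue [6, 38], visited so far: [22]
  queue [6, 38] -> pop 6, enqueue [3, 7], visited so far: [22, 6]
  queue [38, 3, 7] -> pop 38, enqueue [36, 46], visited so far: [22, 6, 38]
  queue [3, 7, 36, 46] -> pop 3, enqueue [none], visited so far: [22, 6, 38, 3]
  queue [7, 36, 46] -> pop 7, enqueue [none], visited so far: [22, 6, 38, 3, 7]
  queue [36, 46] -> pop 36, enqueue [none], visited so far: [22, 6, 38, 3, 7, 36]
  queue [46] -> pop 46, enqueue [none], visited so far: [22, 6, 38, 3, 7, 36, 46]
Result: [22, 6, 38, 3, 7, 36, 46]


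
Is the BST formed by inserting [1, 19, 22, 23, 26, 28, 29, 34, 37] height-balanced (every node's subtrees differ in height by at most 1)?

Tree (level-order array): [1, None, 19, None, 22, None, 23, None, 26, None, 28, None, 29, None, 34, None, 37]
Definition: a tree is height-balanced if, at every node, |h(left) - h(right)| <= 1 (empty subtree has height -1).
Bottom-up per-node check:
  node 37: h_left=-1, h_right=-1, diff=0 [OK], height=0
  node 34: h_left=-1, h_right=0, diff=1 [OK], height=1
  node 29: h_left=-1, h_right=1, diff=2 [FAIL (|-1-1|=2 > 1)], height=2
  node 28: h_left=-1, h_right=2, diff=3 [FAIL (|-1-2|=3 > 1)], height=3
  node 26: h_left=-1, h_right=3, diff=4 [FAIL (|-1-3|=4 > 1)], height=4
  node 23: h_left=-1, h_right=4, diff=5 [FAIL (|-1-4|=5 > 1)], height=5
  node 22: h_left=-1, h_right=5, diff=6 [FAIL (|-1-5|=6 > 1)], height=6
  node 19: h_left=-1, h_right=6, diff=7 [FAIL (|-1-6|=7 > 1)], height=7
  node 1: h_left=-1, h_right=7, diff=8 [FAIL (|-1-7|=8 > 1)], height=8
Node 29 violates the condition: |-1 - 1| = 2 > 1.
Result: Not balanced


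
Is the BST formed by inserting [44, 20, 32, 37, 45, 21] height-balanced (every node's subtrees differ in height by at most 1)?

Tree (level-order array): [44, 20, 45, None, 32, None, None, 21, 37]
Definition: a tree is height-balanced if, at every node, |h(left) - h(right)| <= 1 (empty subtree has height -1).
Bottom-up per-node check:
  node 21: h_left=-1, h_right=-1, diff=0 [OK], height=0
  node 37: h_left=-1, h_right=-1, diff=0 [OK], height=0
  node 32: h_left=0, h_right=0, diff=0 [OK], height=1
  node 20: h_left=-1, h_right=1, diff=2 [FAIL (|-1-1|=2 > 1)], height=2
  node 45: h_left=-1, h_right=-1, diff=0 [OK], height=0
  node 44: h_left=2, h_right=0, diff=2 [FAIL (|2-0|=2 > 1)], height=3
Node 20 violates the condition: |-1 - 1| = 2 > 1.
Result: Not balanced


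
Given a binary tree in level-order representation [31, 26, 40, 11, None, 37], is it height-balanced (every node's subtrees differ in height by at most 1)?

Tree (level-order array): [31, 26, 40, 11, None, 37]
Definition: a tree is height-balanced if, at every node, |h(left) - h(right)| <= 1 (empty subtree has height -1).
Bottom-up per-node check:
  node 11: h_left=-1, h_right=-1, diff=0 [OK], height=0
  node 26: h_left=0, h_right=-1, diff=1 [OK], height=1
  node 37: h_left=-1, h_right=-1, diff=0 [OK], height=0
  node 40: h_left=0, h_right=-1, diff=1 [OK], height=1
  node 31: h_left=1, h_right=1, diff=0 [OK], height=2
All nodes satisfy the balance condition.
Result: Balanced


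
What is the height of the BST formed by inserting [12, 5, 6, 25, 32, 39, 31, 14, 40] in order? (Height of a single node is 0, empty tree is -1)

Insertion order: [12, 5, 6, 25, 32, 39, 31, 14, 40]
Tree (level-order array): [12, 5, 25, None, 6, 14, 32, None, None, None, None, 31, 39, None, None, None, 40]
Compute height bottom-up (empty subtree = -1):
  height(6) = 1 + max(-1, -1) = 0
  height(5) = 1 + max(-1, 0) = 1
  height(14) = 1 + max(-1, -1) = 0
  height(31) = 1 + max(-1, -1) = 0
  height(40) = 1 + max(-1, -1) = 0
  height(39) = 1 + max(-1, 0) = 1
  height(32) = 1 + max(0, 1) = 2
  height(25) = 1 + max(0, 2) = 3
  height(12) = 1 + max(1, 3) = 4
Height = 4


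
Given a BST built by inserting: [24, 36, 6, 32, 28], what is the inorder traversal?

Tree insertion order: [24, 36, 6, 32, 28]
Tree (level-order array): [24, 6, 36, None, None, 32, None, 28]
Inorder traversal: [6, 24, 28, 32, 36]


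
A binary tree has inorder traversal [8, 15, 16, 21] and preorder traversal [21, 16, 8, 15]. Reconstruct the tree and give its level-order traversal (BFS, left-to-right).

Inorder:  [8, 15, 16, 21]
Preorder: [21, 16, 8, 15]
Algorithm: preorder visits root first, so consume preorder in order;
for each root, split the current inorder slice at that value into
left-subtree inorder and right-subtree inorder, then recurse.
Recursive splits:
  root=21; inorder splits into left=[8, 15, 16], right=[]
  root=16; inorder splits into left=[8, 15], right=[]
  root=8; inorder splits into left=[], right=[15]
  root=15; inorder splits into left=[], right=[]
Reconstructed level-order: [21, 16, 8, 15]


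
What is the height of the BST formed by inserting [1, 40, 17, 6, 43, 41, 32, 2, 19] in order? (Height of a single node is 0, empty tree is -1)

Insertion order: [1, 40, 17, 6, 43, 41, 32, 2, 19]
Tree (level-order array): [1, None, 40, 17, 43, 6, 32, 41, None, 2, None, 19]
Compute height bottom-up (empty subtree = -1):
  height(2) = 1 + max(-1, -1) = 0
  height(6) = 1 + max(0, -1) = 1
  height(19) = 1 + max(-1, -1) = 0
  height(32) = 1 + max(0, -1) = 1
  height(17) = 1 + max(1, 1) = 2
  height(41) = 1 + max(-1, -1) = 0
  height(43) = 1 + max(0, -1) = 1
  height(40) = 1 + max(2, 1) = 3
  height(1) = 1 + max(-1, 3) = 4
Height = 4


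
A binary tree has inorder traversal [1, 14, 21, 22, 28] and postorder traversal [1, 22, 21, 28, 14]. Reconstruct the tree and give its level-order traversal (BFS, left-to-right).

Inorder:   [1, 14, 21, 22, 28]
Postorder: [1, 22, 21, 28, 14]
Algorithm: postorder visits root last, so walk postorder right-to-left;
each value is the root of the current inorder slice — split it at that
value, recurse on the right subtree first, then the left.
Recursive splits:
  root=14; inorder splits into left=[1], right=[21, 22, 28]
  root=28; inorder splits into left=[21, 22], right=[]
  root=21; inorder splits into left=[], right=[22]
  root=22; inorder splits into left=[], right=[]
  root=1; inorder splits into left=[], right=[]
Reconstructed level-order: [14, 1, 28, 21, 22]


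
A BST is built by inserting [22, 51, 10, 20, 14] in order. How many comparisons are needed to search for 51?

Search path for 51: 22 -> 51
Found: True
Comparisons: 2


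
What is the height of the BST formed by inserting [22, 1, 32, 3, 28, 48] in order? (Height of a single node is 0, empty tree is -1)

Insertion order: [22, 1, 32, 3, 28, 48]
Tree (level-order array): [22, 1, 32, None, 3, 28, 48]
Compute height bottom-up (empty subtree = -1):
  height(3) = 1 + max(-1, -1) = 0
  height(1) = 1 + max(-1, 0) = 1
  height(28) = 1 + max(-1, -1) = 0
  height(48) = 1 + max(-1, -1) = 0
  height(32) = 1 + max(0, 0) = 1
  height(22) = 1 + max(1, 1) = 2
Height = 2


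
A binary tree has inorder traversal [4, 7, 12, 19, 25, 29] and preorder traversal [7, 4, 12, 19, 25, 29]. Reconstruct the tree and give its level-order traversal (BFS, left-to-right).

Inorder:  [4, 7, 12, 19, 25, 29]
Preorder: [7, 4, 12, 19, 25, 29]
Algorithm: preorder visits root first, so consume preorder in order;
for each root, split the current inorder slice at that value into
left-subtree inorder and right-subtree inorder, then recurse.
Recursive splits:
  root=7; inorder splits into left=[4], right=[12, 19, 25, 29]
  root=4; inorder splits into left=[], right=[]
  root=12; inorder splits into left=[], right=[19, 25, 29]
  root=19; inorder splits into left=[], right=[25, 29]
  root=25; inorder splits into left=[], right=[29]
  root=29; inorder splits into left=[], right=[]
Reconstructed level-order: [7, 4, 12, 19, 25, 29]


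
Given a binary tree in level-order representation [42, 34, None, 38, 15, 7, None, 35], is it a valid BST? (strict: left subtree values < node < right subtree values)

Level-order array: [42, 34, None, 38, 15, 7, None, 35]
Validate using subtree bounds (lo, hi): at each node, require lo < value < hi,
then recurse left with hi=value and right with lo=value.
Preorder trace (stopping at first violation):
  at node 42 with bounds (-inf, +inf): OK
  at node 34 with bounds (-inf, 42): OK
  at node 38 with bounds (-inf, 34): VIOLATION
Node 38 violates its bound: not (-inf < 38 < 34).
Result: Not a valid BST


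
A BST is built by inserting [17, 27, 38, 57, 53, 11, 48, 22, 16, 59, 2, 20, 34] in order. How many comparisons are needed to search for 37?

Search path for 37: 17 -> 27 -> 38 -> 34
Found: False
Comparisons: 4


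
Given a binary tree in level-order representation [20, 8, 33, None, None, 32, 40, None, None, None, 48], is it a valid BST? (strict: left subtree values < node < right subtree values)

Level-order array: [20, 8, 33, None, None, 32, 40, None, None, None, 48]
Validate using subtree bounds (lo, hi): at each node, require lo < value < hi,
then recurse left with hi=value and right with lo=value.
Preorder trace (stopping at first violation):
  at node 20 with bounds (-inf, +inf): OK
  at node 8 with bounds (-inf, 20): OK
  at node 33 with bounds (20, +inf): OK
  at node 32 with bounds (20, 33): OK
  at node 40 with bounds (33, +inf): OK
  at node 48 with bounds (40, +inf): OK
No violation found at any node.
Result: Valid BST


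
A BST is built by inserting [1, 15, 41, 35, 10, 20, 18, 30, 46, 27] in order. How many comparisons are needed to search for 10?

Search path for 10: 1 -> 15 -> 10
Found: True
Comparisons: 3


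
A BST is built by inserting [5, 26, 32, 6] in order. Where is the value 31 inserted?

Starting tree (level order): [5, None, 26, 6, 32]
Insertion path: 5 -> 26 -> 32
Result: insert 31 as left child of 32
Final tree (level order): [5, None, 26, 6, 32, None, None, 31]


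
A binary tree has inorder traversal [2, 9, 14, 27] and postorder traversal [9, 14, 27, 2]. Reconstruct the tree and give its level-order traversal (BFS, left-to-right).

Inorder:   [2, 9, 14, 27]
Postorder: [9, 14, 27, 2]
Algorithm: postorder visits root last, so walk postorder right-to-left;
each value is the root of the current inorder slice — split it at that
value, recurse on the right subtree first, then the left.
Recursive splits:
  root=2; inorder splits into left=[], right=[9, 14, 27]
  root=27; inorder splits into left=[9, 14], right=[]
  root=14; inorder splits into left=[9], right=[]
  root=9; inorder splits into left=[], right=[]
Reconstructed level-order: [2, 27, 14, 9]


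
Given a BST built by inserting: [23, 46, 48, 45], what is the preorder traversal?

Tree insertion order: [23, 46, 48, 45]
Tree (level-order array): [23, None, 46, 45, 48]
Preorder traversal: [23, 46, 45, 48]


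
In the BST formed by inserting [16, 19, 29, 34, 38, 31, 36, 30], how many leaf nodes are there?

Tree built from: [16, 19, 29, 34, 38, 31, 36, 30]
Tree (level-order array): [16, None, 19, None, 29, None, 34, 31, 38, 30, None, 36]
Rule: A leaf has 0 children.
Per-node child counts:
  node 16: 1 child(ren)
  node 19: 1 child(ren)
  node 29: 1 child(ren)
  node 34: 2 child(ren)
  node 31: 1 child(ren)
  node 30: 0 child(ren)
  node 38: 1 child(ren)
  node 36: 0 child(ren)
Matching nodes: [30, 36]
Count of leaf nodes: 2


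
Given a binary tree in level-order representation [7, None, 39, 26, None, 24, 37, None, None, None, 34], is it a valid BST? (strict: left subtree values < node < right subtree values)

Level-order array: [7, None, 39, 26, None, 24, 37, None, None, None, 34]
Validate using subtree bounds (lo, hi): at each node, require lo < value < hi,
then recurse left with hi=value and right with lo=value.
Preorder trace (stopping at first violation):
  at node 7 with bounds (-inf, +inf): OK
  at node 39 with bounds (7, +inf): OK
  at node 26 with bounds (7, 39): OK
  at node 24 with bounds (7, 26): OK
  at node 37 with bounds (26, 39): OK
  at node 34 with bounds (37, 39): VIOLATION
Node 34 violates its bound: not (37 < 34 < 39).
Result: Not a valid BST


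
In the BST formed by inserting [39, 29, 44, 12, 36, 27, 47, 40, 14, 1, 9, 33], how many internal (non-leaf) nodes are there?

Tree built from: [39, 29, 44, 12, 36, 27, 47, 40, 14, 1, 9, 33]
Tree (level-order array): [39, 29, 44, 12, 36, 40, 47, 1, 27, 33, None, None, None, None, None, None, 9, 14]
Rule: An internal node has at least one child.
Per-node child counts:
  node 39: 2 child(ren)
  node 29: 2 child(ren)
  node 12: 2 child(ren)
  node 1: 1 child(ren)
  node 9: 0 child(ren)
  node 27: 1 child(ren)
  node 14: 0 child(ren)
  node 36: 1 child(ren)
  node 33: 0 child(ren)
  node 44: 2 child(ren)
  node 40: 0 child(ren)
  node 47: 0 child(ren)
Matching nodes: [39, 29, 12, 1, 27, 36, 44]
Count of internal (non-leaf) nodes: 7


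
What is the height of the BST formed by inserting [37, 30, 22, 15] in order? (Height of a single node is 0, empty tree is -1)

Insertion order: [37, 30, 22, 15]
Tree (level-order array): [37, 30, None, 22, None, 15]
Compute height bottom-up (empty subtree = -1):
  height(15) = 1 + max(-1, -1) = 0
  height(22) = 1 + max(0, -1) = 1
  height(30) = 1 + max(1, -1) = 2
  height(37) = 1 + max(2, -1) = 3
Height = 3


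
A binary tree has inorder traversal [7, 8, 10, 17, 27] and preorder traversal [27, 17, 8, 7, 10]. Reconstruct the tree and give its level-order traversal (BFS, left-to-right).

Inorder:  [7, 8, 10, 17, 27]
Preorder: [27, 17, 8, 7, 10]
Algorithm: preorder visits root first, so consume preorder in order;
for each root, split the current inorder slice at that value into
left-subtree inorder and right-subtree inorder, then recurse.
Recursive splits:
  root=27; inorder splits into left=[7, 8, 10, 17], right=[]
  root=17; inorder splits into left=[7, 8, 10], right=[]
  root=8; inorder splits into left=[7], right=[10]
  root=7; inorder splits into left=[], right=[]
  root=10; inorder splits into left=[], right=[]
Reconstructed level-order: [27, 17, 8, 7, 10]


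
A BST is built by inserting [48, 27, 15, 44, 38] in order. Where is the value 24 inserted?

Starting tree (level order): [48, 27, None, 15, 44, None, None, 38]
Insertion path: 48 -> 27 -> 15
Result: insert 24 as right child of 15
Final tree (level order): [48, 27, None, 15, 44, None, 24, 38]


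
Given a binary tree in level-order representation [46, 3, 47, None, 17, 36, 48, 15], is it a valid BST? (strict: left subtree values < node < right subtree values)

Level-order array: [46, 3, 47, None, 17, 36, 48, 15]
Validate using subtree bounds (lo, hi): at each node, require lo < value < hi,
then recurse left with hi=value and right with lo=value.
Preorder trace (stopping at first violation):
  at node 46 with bounds (-inf, +inf): OK
  at node 3 with bounds (-inf, 46): OK
  at node 17 with bounds (3, 46): OK
  at node 15 with bounds (3, 17): OK
  at node 47 with bounds (46, +inf): OK
  at node 36 with bounds (46, 47): VIOLATION
Node 36 violates its bound: not (46 < 36 < 47).
Result: Not a valid BST


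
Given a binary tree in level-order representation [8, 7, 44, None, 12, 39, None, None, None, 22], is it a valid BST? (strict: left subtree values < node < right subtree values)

Level-order array: [8, 7, 44, None, 12, 39, None, None, None, 22]
Validate using subtree bounds (lo, hi): at each node, require lo < value < hi,
then recurse left with hi=value and right with lo=value.
Preorder trace (stopping at first violation):
  at node 8 with bounds (-inf, +inf): OK
  at node 7 with bounds (-inf, 8): OK
  at node 12 with bounds (7, 8): VIOLATION
Node 12 violates its bound: not (7 < 12 < 8).
Result: Not a valid BST


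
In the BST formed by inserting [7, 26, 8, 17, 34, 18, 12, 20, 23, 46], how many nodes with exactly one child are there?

Tree built from: [7, 26, 8, 17, 34, 18, 12, 20, 23, 46]
Tree (level-order array): [7, None, 26, 8, 34, None, 17, None, 46, 12, 18, None, None, None, None, None, 20, None, 23]
Rule: These are nodes with exactly 1 non-null child.
Per-node child counts:
  node 7: 1 child(ren)
  node 26: 2 child(ren)
  node 8: 1 child(ren)
  node 17: 2 child(ren)
  node 12: 0 child(ren)
  node 18: 1 child(ren)
  node 20: 1 child(ren)
  node 23: 0 child(ren)
  node 34: 1 child(ren)
  node 46: 0 child(ren)
Matching nodes: [7, 8, 18, 20, 34]
Count of nodes with exactly one child: 5


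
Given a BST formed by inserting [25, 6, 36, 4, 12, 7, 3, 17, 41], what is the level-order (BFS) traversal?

Tree insertion order: [25, 6, 36, 4, 12, 7, 3, 17, 41]
Tree (level-order array): [25, 6, 36, 4, 12, None, 41, 3, None, 7, 17]
BFS from the root, enqueuing left then right child of each popped node:
  queue [25] -> pop 25, enqueue [6, 36], visited so far: [25]
  queue [6, 36] -> pop 6, enqueue [4, 12], visited so far: [25, 6]
  queue [36, 4, 12] -> pop 36, enqueue [41], visited so far: [25, 6, 36]
  queue [4, 12, 41] -> pop 4, enqueue [3], visited so far: [25, 6, 36, 4]
  queue [12, 41, 3] -> pop 12, enqueue [7, 17], visited so far: [25, 6, 36, 4, 12]
  queue [41, 3, 7, 17] -> pop 41, enqueue [none], visited so far: [25, 6, 36, 4, 12, 41]
  queue [3, 7, 17] -> pop 3, enqueue [none], visited so far: [25, 6, 36, 4, 12, 41, 3]
  queue [7, 17] -> pop 7, enqueue [none], visited so far: [25, 6, 36, 4, 12, 41, 3, 7]
  queue [17] -> pop 17, enqueue [none], visited so far: [25, 6, 36, 4, 12, 41, 3, 7, 17]
Result: [25, 6, 36, 4, 12, 41, 3, 7, 17]


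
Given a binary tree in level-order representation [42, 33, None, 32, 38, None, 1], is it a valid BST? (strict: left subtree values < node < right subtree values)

Level-order array: [42, 33, None, 32, 38, None, 1]
Validate using subtree bounds (lo, hi): at each node, require lo < value < hi,
then recurse left with hi=value and right with lo=value.
Preorder trace (stopping at first violation):
  at node 42 with bounds (-inf, +inf): OK
  at node 33 with bounds (-inf, 42): OK
  at node 32 with bounds (-inf, 33): OK
  at node 1 with bounds (32, 33): VIOLATION
Node 1 violates its bound: not (32 < 1 < 33).
Result: Not a valid BST


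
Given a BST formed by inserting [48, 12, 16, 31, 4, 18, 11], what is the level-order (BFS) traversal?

Tree insertion order: [48, 12, 16, 31, 4, 18, 11]
Tree (level-order array): [48, 12, None, 4, 16, None, 11, None, 31, None, None, 18]
BFS from the root, enqueuing left then right child of each popped node:
  queue [48] -> pop 48, enqueue [12], visited so far: [48]
  queue [12] -> pop 12, enqueue [4, 16], visited so far: [48, 12]
  queue [4, 16] -> pop 4, enqueue [11], visited so far: [48, 12, 4]
  queue [16, 11] -> pop 16, enqueue [31], visited so far: [48, 12, 4, 16]
  queue [11, 31] -> pop 11, enqueue [none], visited so far: [48, 12, 4, 16, 11]
  queue [31] -> pop 31, enqueue [18], visited so far: [48, 12, 4, 16, 11, 31]
  queue [18] -> pop 18, enqueue [none], visited so far: [48, 12, 4, 16, 11, 31, 18]
Result: [48, 12, 4, 16, 11, 31, 18]


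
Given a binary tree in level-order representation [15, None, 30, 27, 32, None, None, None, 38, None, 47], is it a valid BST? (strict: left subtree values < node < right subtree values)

Level-order array: [15, None, 30, 27, 32, None, None, None, 38, None, 47]
Validate using subtree bounds (lo, hi): at each node, require lo < value < hi,
then recurse left with hi=value and right with lo=value.
Preorder trace (stopping at first violation):
  at node 15 with bounds (-inf, +inf): OK
  at node 30 with bounds (15, +inf): OK
  at node 27 with bounds (15, 30): OK
  at node 32 with bounds (30, +inf): OK
  at node 38 with bounds (32, +inf): OK
  at node 47 with bounds (38, +inf): OK
No violation found at any node.
Result: Valid BST


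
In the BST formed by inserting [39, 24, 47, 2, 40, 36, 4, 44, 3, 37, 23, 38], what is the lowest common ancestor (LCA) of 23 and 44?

Tree insertion order: [39, 24, 47, 2, 40, 36, 4, 44, 3, 37, 23, 38]
Tree (level-order array): [39, 24, 47, 2, 36, 40, None, None, 4, None, 37, None, 44, 3, 23, None, 38]
In a BST, the LCA of p=23, q=44 is the first node v on the
root-to-leaf path with p <= v <= q (go left if both < v, right if both > v).
Walk from root:
  at 39: 23 <= 39 <= 44, this is the LCA
LCA = 39


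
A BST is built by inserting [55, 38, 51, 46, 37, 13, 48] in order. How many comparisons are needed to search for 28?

Search path for 28: 55 -> 38 -> 37 -> 13
Found: False
Comparisons: 4


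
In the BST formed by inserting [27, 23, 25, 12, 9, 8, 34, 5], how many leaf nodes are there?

Tree built from: [27, 23, 25, 12, 9, 8, 34, 5]
Tree (level-order array): [27, 23, 34, 12, 25, None, None, 9, None, None, None, 8, None, 5]
Rule: A leaf has 0 children.
Per-node child counts:
  node 27: 2 child(ren)
  node 23: 2 child(ren)
  node 12: 1 child(ren)
  node 9: 1 child(ren)
  node 8: 1 child(ren)
  node 5: 0 child(ren)
  node 25: 0 child(ren)
  node 34: 0 child(ren)
Matching nodes: [5, 25, 34]
Count of leaf nodes: 3


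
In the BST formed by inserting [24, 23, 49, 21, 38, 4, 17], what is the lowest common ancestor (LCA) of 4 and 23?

Tree insertion order: [24, 23, 49, 21, 38, 4, 17]
Tree (level-order array): [24, 23, 49, 21, None, 38, None, 4, None, None, None, None, 17]
In a BST, the LCA of p=4, q=23 is the first node v on the
root-to-leaf path with p <= v <= q (go left if both < v, right if both > v).
Walk from root:
  at 24: both 4 and 23 < 24, go left
  at 23: 4 <= 23 <= 23, this is the LCA
LCA = 23


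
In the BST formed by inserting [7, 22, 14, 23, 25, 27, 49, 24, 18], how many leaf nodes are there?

Tree built from: [7, 22, 14, 23, 25, 27, 49, 24, 18]
Tree (level-order array): [7, None, 22, 14, 23, None, 18, None, 25, None, None, 24, 27, None, None, None, 49]
Rule: A leaf has 0 children.
Per-node child counts:
  node 7: 1 child(ren)
  node 22: 2 child(ren)
  node 14: 1 child(ren)
  node 18: 0 child(ren)
  node 23: 1 child(ren)
  node 25: 2 child(ren)
  node 24: 0 child(ren)
  node 27: 1 child(ren)
  node 49: 0 child(ren)
Matching nodes: [18, 24, 49]
Count of leaf nodes: 3


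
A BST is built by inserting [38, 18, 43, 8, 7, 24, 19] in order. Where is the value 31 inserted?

Starting tree (level order): [38, 18, 43, 8, 24, None, None, 7, None, 19]
Insertion path: 38 -> 18 -> 24
Result: insert 31 as right child of 24
Final tree (level order): [38, 18, 43, 8, 24, None, None, 7, None, 19, 31]


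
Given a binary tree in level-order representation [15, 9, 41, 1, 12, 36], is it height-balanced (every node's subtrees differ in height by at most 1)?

Tree (level-order array): [15, 9, 41, 1, 12, 36]
Definition: a tree is height-balanced if, at every node, |h(left) - h(right)| <= 1 (empty subtree has height -1).
Bottom-up per-node check:
  node 1: h_left=-1, h_right=-1, diff=0 [OK], height=0
  node 12: h_left=-1, h_right=-1, diff=0 [OK], height=0
  node 9: h_left=0, h_right=0, diff=0 [OK], height=1
  node 36: h_left=-1, h_right=-1, diff=0 [OK], height=0
  node 41: h_left=0, h_right=-1, diff=1 [OK], height=1
  node 15: h_left=1, h_right=1, diff=0 [OK], height=2
All nodes satisfy the balance condition.
Result: Balanced


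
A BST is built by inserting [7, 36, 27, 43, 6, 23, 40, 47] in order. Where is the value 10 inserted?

Starting tree (level order): [7, 6, 36, None, None, 27, 43, 23, None, 40, 47]
Insertion path: 7 -> 36 -> 27 -> 23
Result: insert 10 as left child of 23
Final tree (level order): [7, 6, 36, None, None, 27, 43, 23, None, 40, 47, 10]


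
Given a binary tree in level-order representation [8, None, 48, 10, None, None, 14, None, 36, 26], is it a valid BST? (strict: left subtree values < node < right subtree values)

Level-order array: [8, None, 48, 10, None, None, 14, None, 36, 26]
Validate using subtree bounds (lo, hi): at each node, require lo < value < hi,
then recurse left with hi=value and right with lo=value.
Preorder trace (stopping at first violation):
  at node 8 with bounds (-inf, +inf): OK
  at node 48 with bounds (8, +inf): OK
  at node 10 with bounds (8, 48): OK
  at node 14 with bounds (10, 48): OK
  at node 36 with bounds (14, 48): OK
  at node 26 with bounds (14, 36): OK
No violation found at any node.
Result: Valid BST
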